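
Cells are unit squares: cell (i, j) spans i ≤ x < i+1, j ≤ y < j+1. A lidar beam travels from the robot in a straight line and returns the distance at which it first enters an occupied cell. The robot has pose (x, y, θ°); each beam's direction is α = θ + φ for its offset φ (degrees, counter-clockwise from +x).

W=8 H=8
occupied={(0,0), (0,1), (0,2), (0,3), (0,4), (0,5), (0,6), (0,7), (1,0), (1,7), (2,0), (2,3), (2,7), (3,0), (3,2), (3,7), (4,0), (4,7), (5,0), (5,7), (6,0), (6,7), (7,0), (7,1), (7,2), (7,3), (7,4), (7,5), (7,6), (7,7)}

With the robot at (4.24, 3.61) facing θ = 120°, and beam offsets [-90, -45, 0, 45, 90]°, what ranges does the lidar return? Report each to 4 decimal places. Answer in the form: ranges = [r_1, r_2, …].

ranges = [3.1870, 3.5096, 3.9144, 1.2837, 1.2200]

beam 1: φ=-90°, α=30°
  cosα=0.8660 sinα=0.5000 | (4,3) | tMaxX 0.8776 tMaxY 0.7800 | tΔX 1.1547 tΔY 2.0000
    t=0.7800 [y] (4,4)
    t=0.8776 [x] (5,4)
    t=2.0323 [x] (6,4)
    t=2.7800 [y] (6,5)
    t=3.1870 [x] (7,5) — stop
  → r_1 = 3.1870
beam 2: φ=-45°, α=75°
  cosα=0.2588 sinα=0.9659 | (4,3) | tMaxX 2.9364 tMaxY 0.4038 | tΔX 3.8637 tΔY 1.0353
    t=0.4038 [y] (4,4)
    t=1.4390 [y] (4,5)
    t=2.4743 [y] (4,6)
    t=2.9364 [x] (5,6)
    t=3.5096 [y] (5,7) — stop
  → r_2 = 3.5096
beam 3: φ=0°, α=120°
  cosα=-0.5000 sinα=0.8660 | (4,3) | tMaxX 0.4800 tMaxY 0.4503 | tΔX 2.0000 tΔY 1.1547
    t=0.4503 [y] (4,4)
    t=0.4800 [x] (3,4)
    t=1.6050 [y] (3,5)
    t=2.4800 [x] (2,5)
    t=2.7597 [y] (2,6)
    t=3.9144 [y] (2,7) — stop
  → r_3 = 3.9144
beam 4: φ=45°, α=165°
  cosα=-0.9659 sinα=0.2588 | (4,3) | tMaxX 0.2485 tMaxY 1.5068 | tΔX 1.0353 tΔY 3.8637
    t=0.2485 [x] (3,3)
    t=1.2837 [x] (2,3) — stop
  → r_4 = 1.2837
beam 5: φ=90°, α=210°
  cosα=-0.8660 sinα=-0.5000 | (4,3) | tMaxX 0.2771 tMaxY 1.2200 | tΔX 1.1547 tΔY 2.0000
    t=0.2771 [x] (3,3)
    t=1.2200 [y] (3,2) — stop
  → r_5 = 1.2200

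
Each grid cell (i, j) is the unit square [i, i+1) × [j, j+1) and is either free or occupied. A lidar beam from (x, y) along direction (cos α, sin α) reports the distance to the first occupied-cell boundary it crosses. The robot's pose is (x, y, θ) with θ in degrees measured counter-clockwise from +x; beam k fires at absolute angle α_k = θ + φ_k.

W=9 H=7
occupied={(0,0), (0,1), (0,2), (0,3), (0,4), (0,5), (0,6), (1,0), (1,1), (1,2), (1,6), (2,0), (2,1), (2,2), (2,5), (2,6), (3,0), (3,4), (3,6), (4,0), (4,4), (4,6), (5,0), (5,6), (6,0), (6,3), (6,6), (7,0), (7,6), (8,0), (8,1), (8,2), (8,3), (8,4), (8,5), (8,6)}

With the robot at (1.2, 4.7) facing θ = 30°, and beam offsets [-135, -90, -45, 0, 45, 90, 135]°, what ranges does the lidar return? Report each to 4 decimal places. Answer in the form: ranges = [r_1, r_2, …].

ranges = [0.7727, 1.9630, 1.8635, 0.9238, 1.3459, 0.4000, 0.2071]

beam 1: φ=-135°, α=255°
  direction (-0.2588, -0.9659); cell (1,4); t to first gridline: x 0.7727, y 0.7247 (then +3.8637 / +1.0353)
    (1,3) via y @ 0.7247
    (0,3) via x @ 0.7727  # hit
  → r_1 = 0.7727
beam 2: φ=-90°, α=300°
  direction (0.5000, -0.8660); cell (1,4); t to first gridline: x 1.6000, y 0.8083 (then +2.0000 / +1.1547)
    (1,3) via y @ 0.8083
    (2,3) via x @ 1.6000
    (2,2) via y @ 1.9630  # hit
  → r_2 = 1.9630
beam 3: φ=-45°, α=345°
  direction (0.9659, -0.2588); cell (1,4); t to first gridline: x 0.8282, y 2.7046 (then +1.0353 / +3.8637)
    (2,4) via x @ 0.8282
    (3,4) via x @ 1.8635  # hit
  → r_3 = 1.8635
beam 4: φ=0°, α=30°
  direction (0.8660, 0.5000); cell (1,4); t to first gridline: x 0.9238, y 0.6000 (then +1.1547 / +2.0000)
    (1,5) via y @ 0.6000
    (2,5) via x @ 0.9238  # hit
  → r_4 = 0.9238
beam 5: φ=45°, α=75°
  direction (0.2588, 0.9659); cell (1,4); t to first gridline: x 3.0910, y 0.3106 (then +3.8637 / +1.0353)
    (1,5) via y @ 0.3106
    (1,6) via y @ 1.3459  # hit
  → r_5 = 1.3459
beam 6: φ=90°, α=120°
  direction (-0.5000, 0.8660); cell (1,4); t to first gridline: x 0.4000, y 0.3464 (then +2.0000 / +1.1547)
    (1,5) via y @ 0.3464
    (0,5) via x @ 0.4000  # hit
  → r_6 = 0.4000
beam 7: φ=135°, α=165°
  direction (-0.9659, 0.2588); cell (1,4); t to first gridline: x 0.2071, y 1.1591 (then +1.0353 / +3.8637)
    (0,4) via x @ 0.2071  # hit
  → r_7 = 0.2071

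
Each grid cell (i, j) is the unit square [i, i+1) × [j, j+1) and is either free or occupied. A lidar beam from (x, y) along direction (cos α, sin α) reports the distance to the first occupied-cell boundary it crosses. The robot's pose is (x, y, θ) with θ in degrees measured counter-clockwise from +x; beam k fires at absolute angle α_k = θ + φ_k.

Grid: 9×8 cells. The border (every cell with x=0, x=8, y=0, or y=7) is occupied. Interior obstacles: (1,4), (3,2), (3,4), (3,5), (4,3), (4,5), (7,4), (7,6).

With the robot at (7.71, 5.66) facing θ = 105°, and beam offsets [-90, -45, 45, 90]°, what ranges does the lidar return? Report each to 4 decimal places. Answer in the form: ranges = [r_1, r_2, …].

beam 1: φ=-90°, α=15°
  d=(0.9659,0.2588)  start (7,5)  tX=0.3002 tY=1.3137  stride 1/|dx|=1.0353 1/|dy|=3.8637
    cross x-line → (8,5), t=0.3002 (wall)
  → r_1 = 0.3002
beam 2: φ=-45°, α=60°
  d=(0.5000,0.8660)  start (7,5)  tX=0.5800 tY=0.3926  stride 1/|dx|=2.0000 1/|dy|=1.1547
    cross y-line → (7,6), t=0.3926 (wall)
  → r_2 = 0.3926
beam 3: φ=45°, α=150°
  d=(-0.8660,0.5000)  start (7,5)  tX=0.8198 tY=0.6800  stride 1/|dx|=1.1547 1/|dy|=2.0000
    cross y-line → (7,6), t=0.6800 (wall)
  → r_3 = 0.6800
beam 4: φ=90°, α=195°
  d=(-0.9659,-0.2588)  start (7,5)  tX=0.7350 tY=2.5500  stride 1/|dx|=1.0353 1/|dy|=3.8637
    cross x-line → (6,5), t=0.7350
    cross x-line → (5,5), t=1.7703
    cross y-line → (5,4), t=2.5500
    cross x-line → (4,4), t=2.8056
    cross x-line → (3,4), t=3.8409 (wall)
  → r_4 = 3.8409

ranges = [0.3002, 0.3926, 0.6800, 3.8409]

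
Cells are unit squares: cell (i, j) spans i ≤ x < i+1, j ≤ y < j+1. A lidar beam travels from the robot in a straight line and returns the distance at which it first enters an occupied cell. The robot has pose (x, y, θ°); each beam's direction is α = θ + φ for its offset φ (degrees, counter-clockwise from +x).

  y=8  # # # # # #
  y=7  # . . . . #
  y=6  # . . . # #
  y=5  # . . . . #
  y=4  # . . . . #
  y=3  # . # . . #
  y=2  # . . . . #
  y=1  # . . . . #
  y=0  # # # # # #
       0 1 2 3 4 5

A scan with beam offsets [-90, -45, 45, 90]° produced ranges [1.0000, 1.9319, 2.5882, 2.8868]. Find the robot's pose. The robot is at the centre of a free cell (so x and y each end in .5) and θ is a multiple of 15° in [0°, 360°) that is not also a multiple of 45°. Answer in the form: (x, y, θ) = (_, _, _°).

The pose lattice has 26·16 = 416 candidates. Test each by forward raycasting.
  (2.5, 1.5, 345°): beam 1 = 0.5176 ≠ 1.0000 ✗
  (1.5, 7.5, 165°): beam 1 = 0.5176 ≠ 1.0000 ✗
  (1.5, 3.5, 255°): beam 1 = 0.5176 ≠ 1.0000 ✗
  (3.5, 7.5, 240°): beam 2 = 2.5882 ≠ 1.9319 ✗
  …
  (1.5, 5.5, 330°): r_1=1.0000, r_2=1.9319, r_3=2.5882, r_4=2.8868 — all match ✓
Only this pose fits every beam.

(x, y, θ) = (1.5, 5.5, 330°)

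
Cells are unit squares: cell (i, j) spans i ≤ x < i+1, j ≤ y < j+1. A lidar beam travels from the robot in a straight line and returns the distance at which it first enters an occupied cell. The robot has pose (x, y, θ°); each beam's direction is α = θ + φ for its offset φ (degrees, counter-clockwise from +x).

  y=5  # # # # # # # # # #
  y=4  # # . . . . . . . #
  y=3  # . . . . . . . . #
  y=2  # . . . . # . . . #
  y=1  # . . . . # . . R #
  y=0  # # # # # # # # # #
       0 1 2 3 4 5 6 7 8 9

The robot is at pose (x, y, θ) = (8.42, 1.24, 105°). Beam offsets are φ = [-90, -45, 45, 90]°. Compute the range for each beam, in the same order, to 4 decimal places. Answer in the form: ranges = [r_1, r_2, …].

ranges = [0.6005, 1.1600, 2.7944, 0.9273]

beam 1: φ=-90°, α=15°
  cosα=0.9659 sinα=0.2588 | (8,1) | tMaxX 0.6005 tMaxY 2.9364 | tΔX 1.0353 tΔY 3.8637
    t=0.6005 [x] (9,1) — stop
  → r_1 = 0.6005
beam 2: φ=-45°, α=60°
  cosα=0.5000 sinα=0.8660 | (8,1) | tMaxX 1.1600 tMaxY 0.8776 | tΔX 2.0000 tΔY 1.1547
    t=0.8776 [y] (8,2)
    t=1.1600 [x] (9,2) — stop
  → r_2 = 1.1600
beam 3: φ=45°, α=150°
  cosα=-0.8660 sinα=0.5000 | (8,1) | tMaxX 0.4850 tMaxY 1.5200 | tΔX 1.1547 tΔY 2.0000
    t=0.4850 [x] (7,1)
    t=1.5200 [y] (7,2)
    t=1.6397 [x] (6,2)
    t=2.7944 [x] (5,2) — stop
  → r_3 = 2.7944
beam 4: φ=90°, α=195°
  cosα=-0.9659 sinα=-0.2588 | (8,1) | tMaxX 0.4348 tMaxY 0.9273 | tΔX 1.0353 tΔY 3.8637
    t=0.4348 [x] (7,1)
    t=0.9273 [y] (7,0) — stop
  → r_4 = 0.9273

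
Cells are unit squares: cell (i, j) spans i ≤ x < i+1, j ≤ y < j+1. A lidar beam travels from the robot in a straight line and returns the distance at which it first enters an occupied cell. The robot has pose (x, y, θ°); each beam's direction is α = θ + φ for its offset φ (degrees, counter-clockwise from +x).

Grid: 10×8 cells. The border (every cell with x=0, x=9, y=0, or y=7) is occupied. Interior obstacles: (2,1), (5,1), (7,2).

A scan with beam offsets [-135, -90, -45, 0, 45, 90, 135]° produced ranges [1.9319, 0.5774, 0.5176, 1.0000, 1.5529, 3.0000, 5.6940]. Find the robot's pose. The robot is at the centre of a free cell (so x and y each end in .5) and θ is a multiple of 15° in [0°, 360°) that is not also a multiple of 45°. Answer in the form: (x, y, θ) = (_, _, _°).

Candidates: 45 free-cell centres × 16 headings = 720 poses. Raycast each; keep the one whose scan matches to 4 dp.
  (4.5, 4.5, 330°): beam 1 = 3.6235 ≠ 1.9319 ✗
  (3.5, 2.5, 195°): beam 1 = 5.1962 ≠ 1.9319 ✗
  (1.5, 1.5, 195°): beam 1 = 6.3509 ≠ 1.9319 ✗
  (4.5, 3.5, 300°): beam 1 = 3.6235 ≠ 1.9319 ✗
  (5.5, 4.5, 330°): beam 1 = 4.6587 ≠ 1.9319 ✗
  …
  (2.5, 6.5, 150°): r_1=1.9319, r_2=0.5774, r_3=0.5176, r_4=1.0000, r_5=1.5529, r_6=3.0000, r_7=5.6940 — all match ✓
Only this pose fits every beam.

(x, y, θ) = (2.5, 6.5, 150°)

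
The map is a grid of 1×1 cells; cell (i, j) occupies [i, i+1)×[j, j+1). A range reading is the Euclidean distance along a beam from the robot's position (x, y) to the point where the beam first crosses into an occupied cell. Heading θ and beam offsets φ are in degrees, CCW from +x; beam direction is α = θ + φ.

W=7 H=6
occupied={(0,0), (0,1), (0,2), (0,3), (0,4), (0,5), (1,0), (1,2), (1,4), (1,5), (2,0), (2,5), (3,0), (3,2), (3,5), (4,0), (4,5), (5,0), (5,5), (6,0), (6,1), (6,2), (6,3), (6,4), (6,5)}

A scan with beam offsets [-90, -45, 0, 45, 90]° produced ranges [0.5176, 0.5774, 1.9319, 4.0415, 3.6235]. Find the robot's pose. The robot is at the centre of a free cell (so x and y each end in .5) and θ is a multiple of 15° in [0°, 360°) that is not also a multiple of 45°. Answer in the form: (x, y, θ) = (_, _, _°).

Candidates: 17 free-cell centres × 16 headings = 272 poses. Raycast each; keep the one whose scan matches to 4 dp.
  (2.5, 4.5, 60°): beam 1 = 4.0415 ≠ 0.5176 ✗
  (2.5, 1.5, 120°): beam 1 = 1.0000 ≠ 0.5176 ✗
  (2.5, 1.5, 150°): beam 1 = 1.0000 ≠ 0.5176 ✗
  (5.5, 2.5, 30°): beam 1 = 1.0000 ≠ 0.5176 ✗
  …
  (5.5, 4.5, 165°): r_1=0.5176, r_2=0.5774, r_3=1.9319, r_4=4.0415, r_5=3.6235 — all match ✓
Unique over the lattice → pose = (5.5, 4.5, 165°).

(x, y, θ) = (5.5, 4.5, 165°)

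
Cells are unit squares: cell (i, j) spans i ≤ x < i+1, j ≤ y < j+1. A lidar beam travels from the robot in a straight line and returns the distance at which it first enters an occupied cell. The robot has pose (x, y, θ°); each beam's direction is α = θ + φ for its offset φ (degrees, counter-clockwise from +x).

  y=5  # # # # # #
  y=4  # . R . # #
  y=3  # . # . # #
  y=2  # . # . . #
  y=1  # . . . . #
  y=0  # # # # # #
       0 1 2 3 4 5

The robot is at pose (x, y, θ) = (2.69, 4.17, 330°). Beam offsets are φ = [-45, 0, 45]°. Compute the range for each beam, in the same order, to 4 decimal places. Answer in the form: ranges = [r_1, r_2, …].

ranges = [0.1760, 0.3400, 1.3562]

beam 1: φ=-45°, α=285°
  direction (0.2588, -0.9659); cell (2,4); t to first gridline: x 1.1977, y 0.1760 (then +3.8637 / +1.0353)
    (2,3) via y @ 0.1760  # hit
  → r_1 = 0.1760
beam 2: φ=0°, α=330°
  direction (0.8660, -0.5000); cell (2,4); t to first gridline: x 0.3580, y 0.3400 (then +1.1547 / +2.0000)
    (2,3) via y @ 0.3400  # hit
  → r_2 = 0.3400
beam 3: φ=45°, α=15°
  direction (0.9659, 0.2588); cell (2,4); t to first gridline: x 0.3209, y 3.2069 (then +1.0353 / +3.8637)
    (3,4) via x @ 0.3209
    (4,4) via x @ 1.3562  # hit
  → r_3 = 1.3562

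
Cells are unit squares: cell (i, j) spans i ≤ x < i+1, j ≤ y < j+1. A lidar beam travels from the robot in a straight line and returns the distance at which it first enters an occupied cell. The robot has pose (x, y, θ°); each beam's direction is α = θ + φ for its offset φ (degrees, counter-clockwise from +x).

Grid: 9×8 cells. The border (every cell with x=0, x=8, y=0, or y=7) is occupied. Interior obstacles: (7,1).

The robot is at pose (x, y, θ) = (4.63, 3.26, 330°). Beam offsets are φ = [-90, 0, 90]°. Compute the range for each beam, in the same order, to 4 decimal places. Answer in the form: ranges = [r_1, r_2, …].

beam 1: φ=-90°, α=240°
  direction (-0.5000, -0.8660); cell (4,3); t to first gridline: x 1.2600, y 0.3002 (then +2.0000 / +1.1547)
    (4,2) via y @ 0.3002
    (3,2) via x @ 1.2600
    (3,1) via y @ 1.4549
    (3,0) via y @ 2.6096  # hit
  → r_1 = 2.6096
beam 2: φ=0°, α=330°
  direction (0.8660, -0.5000); cell (4,3); t to first gridline: x 0.4272, y 0.5200 (then +1.1547 / +2.0000)
    (5,3) via x @ 0.4272
    (5,2) via y @ 0.5200
    (6,2) via x @ 1.5819
    (6,1) via y @ 2.5200
    (7,1) via x @ 2.7366  # hit
  → r_2 = 2.7366
beam 3: φ=90°, α=60°
  direction (0.5000, 0.8660); cell (4,3); t to first gridline: x 0.7400, y 0.8545 (then +2.0000 / +1.1547)
    (5,3) via x @ 0.7400
    (5,4) via y @ 0.8545
    (5,5) via y @ 2.0092
    (6,5) via x @ 2.7400
    (6,6) via y @ 3.1639
    (6,7) via y @ 4.3186  # hit
  → r_3 = 4.3186

ranges = [2.6096, 2.7366, 4.3186]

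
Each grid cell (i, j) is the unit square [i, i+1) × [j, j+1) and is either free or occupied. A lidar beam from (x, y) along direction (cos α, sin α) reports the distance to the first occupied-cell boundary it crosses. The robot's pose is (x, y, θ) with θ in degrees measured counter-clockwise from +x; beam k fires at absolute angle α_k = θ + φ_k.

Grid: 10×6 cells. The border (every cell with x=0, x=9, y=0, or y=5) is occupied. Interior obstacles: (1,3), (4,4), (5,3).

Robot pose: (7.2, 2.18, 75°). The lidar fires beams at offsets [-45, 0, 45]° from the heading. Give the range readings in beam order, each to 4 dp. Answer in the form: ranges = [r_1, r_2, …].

ranges = [2.0785, 2.9195, 3.2563]

beam 1: φ=-45°, α=30°
  d=(0.8660,0.5000)  start (7,2)  tX=0.9238 tY=1.6400  stride 1/|dx|=1.1547 1/|dy|=2.0000
    cross x-line → (8,2), t=0.9238
    cross y-line → (8,3), t=1.6400
    cross x-line → (9,3), t=2.0785 (wall)
  → r_1 = 2.0785
beam 2: φ=0°, α=75°
  d=(0.2588,0.9659)  start (7,2)  tX=3.0910 tY=0.8489  stride 1/|dx|=3.8637 1/|dy|=1.0353
    cross y-line → (7,3), t=0.8489
    cross y-line → (7,4), t=1.8842
    cross y-line → (7,5), t=2.9195 (wall)
  → r_2 = 2.9195
beam 3: φ=45°, α=120°
  d=(-0.5000,0.8660)  start (7,2)  tX=0.4000 tY=0.9469  stride 1/|dx|=2.0000 1/|dy|=1.1547
    cross x-line → (6,2), t=0.4000
    cross y-line → (6,3), t=0.9469
    cross y-line → (6,4), t=2.1016
    cross x-line → (5,4), t=2.4000
    cross y-line → (5,5), t=3.2563 (wall)
  → r_3 = 3.2563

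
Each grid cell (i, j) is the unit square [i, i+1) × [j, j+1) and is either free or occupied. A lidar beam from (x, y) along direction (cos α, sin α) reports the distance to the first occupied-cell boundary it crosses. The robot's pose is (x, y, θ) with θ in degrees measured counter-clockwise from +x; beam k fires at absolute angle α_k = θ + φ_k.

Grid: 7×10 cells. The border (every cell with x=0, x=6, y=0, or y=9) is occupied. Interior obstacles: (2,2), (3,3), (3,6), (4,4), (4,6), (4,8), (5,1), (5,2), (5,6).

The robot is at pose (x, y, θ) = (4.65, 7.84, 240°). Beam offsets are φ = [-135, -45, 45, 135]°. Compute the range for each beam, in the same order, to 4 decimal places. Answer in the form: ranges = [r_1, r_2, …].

beam 1: φ=-135°, α=105°
  direction (-0.2588, 0.9659); cell (4,7); t to first gridline: x 2.5114, y 0.1656 (then +3.8637 / +1.0353)
    (4,8) via y @ 0.1656  # hit
  → r_1 = 0.1656
beam 2: φ=-45°, α=195°
  direction (-0.9659, -0.2588); cell (4,7); t to first gridline: x 0.6729, y 3.2455 (then +1.0353 / +3.8637)
    (3,7) via x @ 0.6729
    (2,7) via x @ 1.7082
    (1,7) via x @ 2.7435
    (1,6) via y @ 3.2455
    (0,6) via x @ 3.7788  # hit
  → r_2 = 3.7788
beam 3: φ=45°, α=285°
  direction (0.2588, -0.9659); cell (4,7); t to first gridline: x 1.3523, y 0.8696 (then +3.8637 / +1.0353)
    (4,6) via y @ 0.8696  # hit
  → r_3 = 0.8696
beam 4: φ=135°, α=15°
  direction (0.9659, 0.2588); cell (4,7); t to first gridline: x 0.3623, y 0.6182 (then +1.0353 / +3.8637)
    (5,7) via x @ 0.3623
    (5,8) via y @ 0.6182
    (6,8) via x @ 1.3976  # hit
  → r_4 = 1.3976

ranges = [0.1656, 3.7788, 0.8696, 1.3976]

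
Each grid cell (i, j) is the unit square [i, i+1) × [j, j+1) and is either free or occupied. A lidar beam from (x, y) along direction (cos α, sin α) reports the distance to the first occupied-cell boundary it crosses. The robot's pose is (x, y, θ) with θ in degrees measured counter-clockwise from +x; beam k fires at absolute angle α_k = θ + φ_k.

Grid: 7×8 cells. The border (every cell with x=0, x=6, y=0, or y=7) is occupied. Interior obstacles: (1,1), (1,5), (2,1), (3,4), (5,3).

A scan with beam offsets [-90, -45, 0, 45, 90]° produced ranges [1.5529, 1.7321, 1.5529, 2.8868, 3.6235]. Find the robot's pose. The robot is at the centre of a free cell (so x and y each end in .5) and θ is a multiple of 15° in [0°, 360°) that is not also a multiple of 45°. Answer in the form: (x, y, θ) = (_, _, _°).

Candidates: 25 free-cell centres × 16 headings = 400 poses. Raycast each; keep the one whose scan matches to 4 dp.
  (1.5, 3.5, 120°): beam 1 = 1.7321 ≠ 1.5529 ✗
  (4.5, 4.5, 240°): beam 1 = 0.5774 ≠ 1.5529 ✗
  (3.5, 5.5, 300°): beam 1 = 2.8868 ≠ 1.5529 ✗
  (3.5, 6.5, 105°): beam 1 = 1.9319 ≠ 1.5529 ✗
  …
  (2.5, 3.5, 255°): r_1=1.5529, r_2=1.7321, r_3=1.5529, r_4=2.8868, r_5=3.6235 — all match ✓
Only this pose fits every beam.

(x, y, θ) = (2.5, 3.5, 255°)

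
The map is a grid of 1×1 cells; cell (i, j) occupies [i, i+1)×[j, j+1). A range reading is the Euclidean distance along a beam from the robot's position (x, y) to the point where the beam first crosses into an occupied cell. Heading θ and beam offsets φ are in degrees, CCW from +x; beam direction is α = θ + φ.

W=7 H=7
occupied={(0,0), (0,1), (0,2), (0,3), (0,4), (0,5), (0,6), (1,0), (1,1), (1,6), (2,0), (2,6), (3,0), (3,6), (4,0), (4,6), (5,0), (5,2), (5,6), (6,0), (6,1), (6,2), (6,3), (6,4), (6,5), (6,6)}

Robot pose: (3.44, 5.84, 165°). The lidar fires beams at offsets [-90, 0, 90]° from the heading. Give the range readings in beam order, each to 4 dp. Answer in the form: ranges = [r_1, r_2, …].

beam 1: φ=-90°, α=75°
  cosα=0.2588 sinα=0.9659 | (3,5) | tMaxX 2.1637 tMaxY 0.1656 | tΔX 3.8637 tΔY 1.0353
    t=0.1656 [y] (3,6) — stop
  → r_1 = 0.1656
beam 2: φ=0°, α=165°
  cosα=-0.9659 sinα=0.2588 | (3,5) | tMaxX 0.4555 tMaxY 0.6182 | tΔX 1.0353 tΔY 3.8637
    t=0.4555 [x] (2,5)
    t=0.6182 [y] (2,6) — stop
  → r_2 = 0.6182
beam 3: φ=90°, α=255°
  cosα=-0.2588 sinα=-0.9659 | (3,5) | tMaxX 1.7000 tMaxY 0.8696 | tΔX 3.8637 tΔY 1.0353
    t=0.8696 [y] (3,4)
    t=1.7000 [x] (2,4)
    t=1.9049 [y] (2,3)
    t=2.9402 [y] (2,2)
    t=3.9755 [y] (2,1)
    t=5.0107 [y] (2,0) — stop
  → r_3 = 5.0107

ranges = [0.1656, 0.6182, 5.0107]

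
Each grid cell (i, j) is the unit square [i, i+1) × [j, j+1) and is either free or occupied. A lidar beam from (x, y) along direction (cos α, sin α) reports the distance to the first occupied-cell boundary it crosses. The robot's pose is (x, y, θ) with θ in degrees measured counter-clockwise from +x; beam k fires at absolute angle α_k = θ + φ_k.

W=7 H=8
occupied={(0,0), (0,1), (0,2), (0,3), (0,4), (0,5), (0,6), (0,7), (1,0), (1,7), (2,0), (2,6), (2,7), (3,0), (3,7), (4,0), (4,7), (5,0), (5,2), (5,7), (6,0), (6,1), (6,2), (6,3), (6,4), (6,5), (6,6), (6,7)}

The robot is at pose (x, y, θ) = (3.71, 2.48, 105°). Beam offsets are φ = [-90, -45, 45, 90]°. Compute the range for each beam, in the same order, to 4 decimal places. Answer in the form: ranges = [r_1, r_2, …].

beam 1: φ=-90°, α=15°
  direction (0.9659, 0.2588); cell (3,2); t to first gridline: x 0.3002, y 2.0091 (then +1.0353 / +3.8637)
    (4,2) via x @ 0.3002
    (5,2) via x @ 1.3355  # hit
  → r_1 = 1.3355
beam 2: φ=-45°, α=60°
  direction (0.5000, 0.8660); cell (3,2); t to first gridline: x 0.5800, y 0.6004 (then +2.0000 / +1.1547)
    (4,2) via x @ 0.5800
    (4,3) via y @ 0.6004
    (4,4) via y @ 1.7551
    (5,4) via x @ 2.5800
    (5,5) via y @ 2.9098
    (5,6) via y @ 4.0645
    (6,6) via x @ 4.5800  # hit
  → r_2 = 4.5800
beam 3: φ=45°, α=150°
  direction (-0.8660, 0.5000); cell (3,2); t to first gridline: x 0.8198, y 1.0400 (then +1.1547 / +2.0000)
    (2,2) via x @ 0.8198
    (2,3) via y @ 1.0400
    (1,3) via x @ 1.9745
    (1,4) via y @ 3.0400
    (0,4) via x @ 3.1292  # hit
  → r_3 = 3.1292
beam 4: φ=90°, α=195°
  direction (-0.9659, -0.2588); cell (3,2); t to first gridline: x 0.7350, y 1.8546 (then +1.0353 / +3.8637)
    (2,2) via x @ 0.7350
    (1,2) via x @ 1.7703
    (1,1) via y @ 1.8546
    (0,1) via x @ 2.8056  # hit
  → r_4 = 2.8056

ranges = [1.3355, 4.5800, 3.1292, 2.8056]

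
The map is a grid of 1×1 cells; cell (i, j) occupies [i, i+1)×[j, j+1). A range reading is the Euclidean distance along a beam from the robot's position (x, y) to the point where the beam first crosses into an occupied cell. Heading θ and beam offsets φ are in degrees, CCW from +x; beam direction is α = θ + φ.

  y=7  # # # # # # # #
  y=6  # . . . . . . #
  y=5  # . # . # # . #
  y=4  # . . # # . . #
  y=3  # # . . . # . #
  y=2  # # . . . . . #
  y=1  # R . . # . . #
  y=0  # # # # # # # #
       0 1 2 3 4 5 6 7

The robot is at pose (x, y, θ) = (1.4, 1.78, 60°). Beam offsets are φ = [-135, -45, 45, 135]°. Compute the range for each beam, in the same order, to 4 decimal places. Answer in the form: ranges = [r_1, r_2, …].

ranges = [0.8075, 4.7137, 0.2278, 0.4141]

beam 1: φ=-135°, α=285°
  direction (0.2588, -0.9659); cell (1,1); t to first gridline: x 2.3182, y 0.8075 (then +3.8637 / +1.0353)
    (1,0) via y @ 0.8075  # hit
  → r_1 = 0.8075
beam 2: φ=-45°, α=15°
  direction (0.9659, 0.2588); cell (1,1); t to first gridline: x 0.6212, y 0.8500 (then +1.0353 / +3.8637)
    (2,1) via x @ 0.6212
    (2,2) via y @ 0.8500
    (3,2) via x @ 1.6564
    (4,2) via x @ 2.6917
    (5,2) via x @ 3.7270
    (5,3) via y @ 4.7137  # hit
  → r_2 = 4.7137
beam 3: φ=45°, α=105°
  direction (-0.2588, 0.9659); cell (1,1); t to first gridline: x 1.5455, y 0.2278 (then +3.8637 / +1.0353)
    (1,2) via y @ 0.2278  # hit
  → r_3 = 0.2278
beam 4: φ=135°, α=195°
  direction (-0.9659, -0.2588); cell (1,1); t to first gridline: x 0.4141, y 3.0137 (then +1.0353 / +3.8637)
    (0,1) via x @ 0.4141  # hit
  → r_4 = 0.4141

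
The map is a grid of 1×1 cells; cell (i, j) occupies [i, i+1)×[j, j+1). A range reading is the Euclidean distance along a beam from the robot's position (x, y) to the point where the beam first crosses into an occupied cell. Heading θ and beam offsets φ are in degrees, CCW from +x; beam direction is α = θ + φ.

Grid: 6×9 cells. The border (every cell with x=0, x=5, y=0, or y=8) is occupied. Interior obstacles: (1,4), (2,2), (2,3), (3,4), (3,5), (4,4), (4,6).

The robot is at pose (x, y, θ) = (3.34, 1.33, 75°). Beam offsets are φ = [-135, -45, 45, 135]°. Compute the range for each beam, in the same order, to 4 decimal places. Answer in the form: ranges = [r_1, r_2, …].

ranges = [0.3811, 1.9168, 0.7736, 0.6600]

beam 1: φ=-135°, α=300°
  direction (0.5000, -0.8660); cell (3,1); t to first gridline: x 1.3200, y 0.3811 (then +2.0000 / +1.1547)
    (3,0) via y @ 0.3811  # hit
  → r_1 = 0.3811
beam 2: φ=-45°, α=30°
  direction (0.8660, 0.5000); cell (3,1); t to first gridline: x 0.7621, y 1.3400 (then +1.1547 / +2.0000)
    (4,1) via x @ 0.7621
    (4,2) via y @ 1.3400
    (5,2) via x @ 1.9168  # hit
  → r_2 = 1.9168
beam 3: φ=45°, α=120°
  direction (-0.5000, 0.8660); cell (3,1); t to first gridline: x 0.6800, y 0.7736 (then +2.0000 / +1.1547)
    (2,1) via x @ 0.6800
    (2,2) via y @ 0.7736  # hit
  → r_3 = 0.7736
beam 4: φ=135°, α=210°
  direction (-0.8660, -0.5000); cell (3,1); t to first gridline: x 0.3926, y 0.6600 (then +1.1547 / +2.0000)
    (2,1) via x @ 0.3926
    (2,0) via y @ 0.6600  # hit
  → r_4 = 0.6600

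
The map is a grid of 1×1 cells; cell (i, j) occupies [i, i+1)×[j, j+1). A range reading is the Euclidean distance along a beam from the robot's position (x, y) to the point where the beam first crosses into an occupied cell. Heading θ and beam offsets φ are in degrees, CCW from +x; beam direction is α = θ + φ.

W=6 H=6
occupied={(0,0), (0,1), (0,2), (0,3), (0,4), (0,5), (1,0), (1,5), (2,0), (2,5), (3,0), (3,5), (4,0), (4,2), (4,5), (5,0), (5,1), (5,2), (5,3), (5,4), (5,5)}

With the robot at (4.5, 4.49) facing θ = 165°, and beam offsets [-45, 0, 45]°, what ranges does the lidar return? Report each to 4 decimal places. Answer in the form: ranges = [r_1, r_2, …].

ranges = [0.5889, 1.9705, 4.0415]

beam 1: φ=-45°, α=120°
  dir = (cos 120°, sin 120°) = (-0.5000, 0.8660); from cell (4,4)
  next x-line at t=1.0000, next y-line at t=0.5889; Δt_x=2.0000, Δt_y=1.1547
    y: enter (4,5) at t=0.5889 ← occupied
  → r_1 = 0.5889
beam 2: φ=0°, α=165°
  dir = (cos 165°, sin 165°) = (-0.9659, 0.2588); from cell (4,4)
  next x-line at t=0.5176, next y-line at t=1.9705; Δt_x=1.0353, Δt_y=3.8637
    x: enter (3,4) at t=0.5176
    x: enter (2,4) at t=1.5529
    y: enter (2,5) at t=1.9705 ← occupied
  → r_2 = 1.9705
beam 3: φ=45°, α=210°
  dir = (cos 210°, sin 210°) = (-0.8660, -0.5000); from cell (4,4)
  next x-line at t=0.5774, next y-line at t=0.9800; Δt_x=1.1547, Δt_y=2.0000
    x: enter (3,4) at t=0.5774
    y: enter (3,3) at t=0.9800
    x: enter (2,3) at t=1.7321
    x: enter (1,3) at t=2.8868
    y: enter (1,2) at t=2.9800
    x: enter (0,2) at t=4.0415 ← occupied
  → r_3 = 4.0415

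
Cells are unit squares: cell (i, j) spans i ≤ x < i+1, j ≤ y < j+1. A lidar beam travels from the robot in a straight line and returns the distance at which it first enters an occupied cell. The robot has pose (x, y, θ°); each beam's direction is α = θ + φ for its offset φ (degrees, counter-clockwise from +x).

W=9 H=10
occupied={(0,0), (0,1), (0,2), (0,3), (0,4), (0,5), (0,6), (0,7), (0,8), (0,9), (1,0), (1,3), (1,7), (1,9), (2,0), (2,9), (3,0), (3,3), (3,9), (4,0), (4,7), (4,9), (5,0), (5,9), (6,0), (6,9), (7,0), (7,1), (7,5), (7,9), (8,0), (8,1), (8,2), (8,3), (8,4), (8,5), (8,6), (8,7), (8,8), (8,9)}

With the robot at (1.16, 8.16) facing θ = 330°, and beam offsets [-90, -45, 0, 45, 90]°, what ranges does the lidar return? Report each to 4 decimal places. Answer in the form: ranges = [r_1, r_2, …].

beam 1: φ=-90°, α=240°
  dir = (cos 240°, sin 240°) = (-0.5000, -0.8660); from cell (1,8)
  next x-line at t=0.3200, next y-line at t=0.1848; Δt_x=2.0000, Δt_y=1.1547
    y: enter (1,7) at t=0.1848 ← occupied
  → r_1 = 0.1848
beam 2: φ=-45°, α=285°
  dir = (cos 285°, sin 285°) = (0.2588, -0.9659); from cell (1,8)
  next x-line at t=3.2455, next y-line at t=0.1656; Δt_x=3.8637, Δt_y=1.0353
    y: enter (1,7) at t=0.1656 ← occupied
  → r_2 = 0.1656
beam 3: φ=0°, α=330°
  dir = (cos 330°, sin 330°) = (0.8660, -0.5000); from cell (1,8)
  next x-line at t=0.9699, next y-line at t=0.3200; Δt_x=1.1547, Δt_y=2.0000
    y: enter (1,7) at t=0.3200 ← occupied
  → r_3 = 0.3200
beam 4: φ=45°, α=15°
  dir = (cos 15°, sin 15°) = (0.9659, 0.2588); from cell (1,8)
  next x-line at t=0.8696, next y-line at t=3.2455; Δt_x=1.0353, Δt_y=3.8637
    x: enter (2,8) at t=0.8696
    x: enter (3,8) at t=1.9049
    x: enter (4,8) at t=2.9402
    y: enter (4,9) at t=3.2455 ← occupied
  → r_4 = 3.2455
beam 5: φ=90°, α=60°
  dir = (cos 60°, sin 60°) = (0.5000, 0.8660); from cell (1,8)
  next x-line at t=1.6800, next y-line at t=0.9699; Δt_x=2.0000, Δt_y=1.1547
    y: enter (1,9) at t=0.9699 ← occupied
  → r_5 = 0.9699

ranges = [0.1848, 0.1656, 0.3200, 3.2455, 0.9699]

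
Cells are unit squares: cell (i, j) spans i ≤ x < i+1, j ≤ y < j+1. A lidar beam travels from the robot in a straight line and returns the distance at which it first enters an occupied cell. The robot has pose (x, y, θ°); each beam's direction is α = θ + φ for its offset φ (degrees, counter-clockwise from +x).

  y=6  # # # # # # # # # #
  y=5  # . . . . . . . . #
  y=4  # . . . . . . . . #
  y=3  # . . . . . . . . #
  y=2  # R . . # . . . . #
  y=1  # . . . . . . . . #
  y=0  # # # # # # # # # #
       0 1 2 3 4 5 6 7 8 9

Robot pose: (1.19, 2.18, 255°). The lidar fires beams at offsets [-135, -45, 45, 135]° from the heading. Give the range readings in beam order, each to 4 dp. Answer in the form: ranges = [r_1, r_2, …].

ranges = [0.3800, 0.2194, 1.3625, 7.6400]

beam 1: φ=-135°, α=120°
  d=(-0.5000,0.8660)  start (1,2)  tX=0.3800 tY=0.9469  stride 1/|dx|=2.0000 1/|dy|=1.1547
    cross x-line → (0,2), t=0.3800 (wall)
  → r_1 = 0.3800
beam 2: φ=-45°, α=210°
  d=(-0.8660,-0.5000)  start (1,2)  tX=0.2194 tY=0.3600  stride 1/|dx|=1.1547 1/|dy|=2.0000
    cross x-line → (0,2), t=0.2194 (wall)
  → r_2 = 0.2194
beam 3: φ=45°, α=300°
  d=(0.5000,-0.8660)  start (1,2)  tX=1.6200 tY=0.2078  stride 1/|dx|=2.0000 1/|dy|=1.1547
    cross y-line → (1,1), t=0.2078
    cross y-line → (1,0), t=1.3625 (wall)
  → r_3 = 1.3625
beam 4: φ=135°, α=30°
  d=(0.8660,0.5000)  start (1,2)  tX=0.9353 tY=1.6400  stride 1/|dx|=1.1547 1/|dy|=2.0000
    cross x-line → (2,2), t=0.9353
    cross y-line → (2,3), t=1.6400
    cross x-line → (3,3), t=2.0900
    cross x-line → (4,3), t=3.2447
    cross y-line → (4,4), t=3.6400
    cross x-line → (5,4), t=4.3994
    cross x-line → (6,4), t=5.5541
    cross y-line → (6,5), t=5.6400
    cross x-line → (7,5), t=6.7088
    cross y-line → (7,6), t=7.6400 (wall)
  → r_4 = 7.6400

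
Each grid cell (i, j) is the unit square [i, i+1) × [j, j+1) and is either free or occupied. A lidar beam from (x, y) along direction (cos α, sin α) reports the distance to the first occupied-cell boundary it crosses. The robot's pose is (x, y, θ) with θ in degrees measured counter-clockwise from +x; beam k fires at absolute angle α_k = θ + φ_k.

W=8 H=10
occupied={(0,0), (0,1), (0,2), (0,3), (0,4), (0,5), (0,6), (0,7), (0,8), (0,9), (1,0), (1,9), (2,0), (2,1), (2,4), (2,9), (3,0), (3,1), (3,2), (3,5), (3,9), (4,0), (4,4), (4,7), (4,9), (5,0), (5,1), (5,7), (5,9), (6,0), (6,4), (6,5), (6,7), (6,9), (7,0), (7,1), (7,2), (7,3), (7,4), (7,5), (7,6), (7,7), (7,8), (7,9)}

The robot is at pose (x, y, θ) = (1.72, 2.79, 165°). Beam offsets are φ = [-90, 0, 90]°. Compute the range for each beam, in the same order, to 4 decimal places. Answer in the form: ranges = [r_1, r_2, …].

beam 1: φ=-90°, α=75°
  d=(0.2588,0.9659)  start (1,2)  tX=1.0818 tY=0.2174  stride 1/|dx|=3.8637 1/|dy|=1.0353
    cross y-line → (1,3), t=0.2174
    cross x-line → (2,3), t=1.0818
    cross y-line → (2,4), t=1.2527 (wall)
  → r_1 = 1.2527
beam 2: φ=0°, α=165°
  d=(-0.9659,0.2588)  start (1,2)  tX=0.7454 tY=0.8114  stride 1/|dx|=1.0353 1/|dy|=3.8637
    cross x-line → (0,2), t=0.7454 (wall)
  → r_2 = 0.7454
beam 3: φ=90°, α=255°
  d=(-0.2588,-0.9659)  start (1,2)  tX=2.7819 tY=0.8179  stride 1/|dx|=3.8637 1/|dy|=1.0353
    cross y-line → (1,1), t=0.8179
    cross y-line → (1,0), t=1.8531 (wall)
  → r_3 = 1.8531

ranges = [1.2527, 0.7454, 1.8531]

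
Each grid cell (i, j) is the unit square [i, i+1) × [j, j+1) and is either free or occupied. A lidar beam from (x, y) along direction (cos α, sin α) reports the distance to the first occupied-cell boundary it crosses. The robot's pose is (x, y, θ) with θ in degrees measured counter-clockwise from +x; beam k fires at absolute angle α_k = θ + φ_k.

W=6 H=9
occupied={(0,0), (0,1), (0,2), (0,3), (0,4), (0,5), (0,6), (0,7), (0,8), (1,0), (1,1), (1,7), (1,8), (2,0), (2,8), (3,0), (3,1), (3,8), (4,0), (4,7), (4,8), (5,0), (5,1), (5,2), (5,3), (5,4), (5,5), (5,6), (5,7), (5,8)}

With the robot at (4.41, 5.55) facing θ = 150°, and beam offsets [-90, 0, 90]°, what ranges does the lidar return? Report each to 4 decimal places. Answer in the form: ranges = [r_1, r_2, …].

beam 1: φ=-90°, α=60°
  cosα=0.5000 sinα=0.8660 | (4,5) | tMaxX 1.1800 tMaxY 0.5196 | tΔX 2.0000 tΔY 1.1547
    t=0.5196 [y] (4,6)
    t=1.1800 [x] (5,6) — stop
  → r_1 = 1.1800
beam 2: φ=0°, α=150°
  cosα=-0.8660 sinα=0.5000 | (4,5) | tMaxX 0.4734 tMaxY 0.9000 | tΔX 1.1547 tΔY 2.0000
    t=0.4734 [x] (3,5)
    t=0.9000 [y] (3,6)
    t=1.6281 [x] (2,6)
    t=2.7828 [x] (1,6)
    t=2.9000 [y] (1,7) — stop
  → r_2 = 2.9000
beam 3: φ=90°, α=240°
  cosα=-0.5000 sinα=-0.8660 | (4,5) | tMaxX 0.8200 tMaxY 0.6351 | tΔX 2.0000 tΔY 1.1547
    t=0.6351 [y] (4,4)
    t=0.8200 [x] (3,4)
    t=1.7898 [y] (3,3)
    t=2.8200 [x] (2,3)
    t=2.9445 [y] (2,2)
    t=4.0992 [y] (2,1)
    t=4.8200 [x] (1,1) — stop
  → r_3 = 4.8200

ranges = [1.1800, 2.9000, 4.8200]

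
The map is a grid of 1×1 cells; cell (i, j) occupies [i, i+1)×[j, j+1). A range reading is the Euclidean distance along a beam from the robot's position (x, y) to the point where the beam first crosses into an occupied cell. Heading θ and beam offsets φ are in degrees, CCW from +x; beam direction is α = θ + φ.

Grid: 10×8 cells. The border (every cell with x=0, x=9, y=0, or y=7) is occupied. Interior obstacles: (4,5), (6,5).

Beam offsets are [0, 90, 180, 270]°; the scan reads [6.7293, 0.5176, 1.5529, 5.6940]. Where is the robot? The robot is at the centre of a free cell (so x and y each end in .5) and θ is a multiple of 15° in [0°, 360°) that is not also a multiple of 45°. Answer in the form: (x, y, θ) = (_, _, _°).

The pose lattice has 46·16 = 736 candidates. Test each by forward raycasting.
  (7.5, 2.5, 105°): beam 1 = 2.5882 ≠ 6.7293 ✗
  (8.5, 4.5, 210°): beam 1 = 7.0000 ≠ 6.7293 ✗
  (5.5, 4.5, 195°): beam 1 = 4.6587 ≠ 6.7293 ✗
  (3.5, 1.5, 300°): beam 1 = 0.5774 ≠ 6.7293 ✗
  (7.5, 3.5, 15°): beam 1 = 1.5529 ≠ 6.7293 ✗
  …
  (7.5, 1.5, 165°): r_1=6.7293, r_2=0.5176, r_3=1.5529, r_4=5.6940 — all match ✓
Only this pose fits every beam.

(x, y, θ) = (7.5, 1.5, 165°)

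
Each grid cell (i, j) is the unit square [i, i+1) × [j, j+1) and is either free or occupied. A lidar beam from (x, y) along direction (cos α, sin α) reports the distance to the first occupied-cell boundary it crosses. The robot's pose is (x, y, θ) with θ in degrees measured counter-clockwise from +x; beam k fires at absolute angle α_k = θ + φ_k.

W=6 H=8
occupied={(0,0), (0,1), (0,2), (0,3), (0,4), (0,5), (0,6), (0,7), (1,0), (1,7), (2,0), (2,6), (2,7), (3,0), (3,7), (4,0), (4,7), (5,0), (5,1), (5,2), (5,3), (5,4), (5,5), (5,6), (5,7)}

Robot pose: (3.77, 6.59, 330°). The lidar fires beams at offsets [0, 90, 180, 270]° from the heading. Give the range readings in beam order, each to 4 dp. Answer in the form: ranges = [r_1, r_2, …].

ranges = [1.4203, 0.4734, 0.8200, 5.5400]

beam 1: φ=0°, α=330°
  cosα=0.8660 sinα=-0.5000 | (3,6) | tMaxX 0.2656 tMaxY 1.1800 | tΔX 1.1547 tΔY 2.0000
    t=0.2656 [x] (4,6)
    t=1.1800 [y] (4,5)
    t=1.4203 [x] (5,5) — stop
  → r_1 = 1.4203
beam 2: φ=90°, α=60°
  cosα=0.5000 sinα=0.8660 | (3,6) | tMaxX 0.4600 tMaxY 0.4734 | tΔX 2.0000 tΔY 1.1547
    t=0.4600 [x] (4,6)
    t=0.4734 [y] (4,7) — stop
  → r_2 = 0.4734
beam 3: φ=180°, α=150°
  cosα=-0.8660 sinα=0.5000 | (3,6) | tMaxX 0.8891 tMaxY 0.8200 | tΔX 1.1547 tΔY 2.0000
    t=0.8200 [y] (3,7) — stop
  → r_3 = 0.8200
beam 4: φ=270°, α=240°
  cosα=-0.5000 sinα=-0.8660 | (3,6) | tMaxX 1.5400 tMaxY 0.6813 | tΔX 2.0000 tΔY 1.1547
    t=0.6813 [y] (3,5)
    t=1.5400 [x] (2,5)
    t=1.8360 [y] (2,4)
    t=2.9907 [y] (2,3)
    t=3.5400 [x] (1,3)
    t=4.1454 [y] (1,2)
    t=5.3001 [y] (1,1)
    t=5.5400 [x] (0,1) — stop
  → r_4 = 5.5400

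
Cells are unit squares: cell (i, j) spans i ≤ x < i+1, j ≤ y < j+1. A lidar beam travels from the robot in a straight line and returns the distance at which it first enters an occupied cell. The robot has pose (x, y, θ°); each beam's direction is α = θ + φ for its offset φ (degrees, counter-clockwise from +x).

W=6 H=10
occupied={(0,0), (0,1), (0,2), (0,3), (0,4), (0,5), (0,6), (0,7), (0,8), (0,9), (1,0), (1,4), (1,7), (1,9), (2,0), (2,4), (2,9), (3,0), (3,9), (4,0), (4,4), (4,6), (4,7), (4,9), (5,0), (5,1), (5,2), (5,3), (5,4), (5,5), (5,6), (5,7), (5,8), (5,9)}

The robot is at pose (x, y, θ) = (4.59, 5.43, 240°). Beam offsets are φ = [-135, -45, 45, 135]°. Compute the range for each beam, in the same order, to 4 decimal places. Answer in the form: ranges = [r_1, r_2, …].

beam 1: φ=-135°, α=105°
  direction (-0.2588, 0.9659); cell (4,5); t to first gridline: x 2.2796, y 0.5901 (then +3.8637 / +1.0353)
    (4,6) via y @ 0.5901  # hit
  → r_1 = 0.5901
beam 2: φ=-45°, α=195°
  direction (-0.9659, -0.2588); cell (4,5); t to first gridline: x 0.6108, y 1.6614 (then +1.0353 / +3.8637)
    (3,5) via x @ 0.6108
    (2,5) via x @ 1.6461
    (2,4) via y @ 1.6614  # hit
  → r_2 = 1.6614
beam 3: φ=45°, α=285°
  direction (0.2588, -0.9659); cell (4,5); t to first gridline: x 1.5841, y 0.4452 (then +3.8637 / +1.0353)
    (4,4) via y @ 0.4452  # hit
  → r_3 = 0.4452
beam 4: φ=135°, α=15°
  direction (0.9659, 0.2588); cell (4,5); t to first gridline: x 0.4245, y 2.2023 (then +1.0353 / +3.8637)
    (5,5) via x @ 0.4245  # hit
  → r_4 = 0.4245

ranges = [0.5901, 1.6614, 0.4452, 0.4245]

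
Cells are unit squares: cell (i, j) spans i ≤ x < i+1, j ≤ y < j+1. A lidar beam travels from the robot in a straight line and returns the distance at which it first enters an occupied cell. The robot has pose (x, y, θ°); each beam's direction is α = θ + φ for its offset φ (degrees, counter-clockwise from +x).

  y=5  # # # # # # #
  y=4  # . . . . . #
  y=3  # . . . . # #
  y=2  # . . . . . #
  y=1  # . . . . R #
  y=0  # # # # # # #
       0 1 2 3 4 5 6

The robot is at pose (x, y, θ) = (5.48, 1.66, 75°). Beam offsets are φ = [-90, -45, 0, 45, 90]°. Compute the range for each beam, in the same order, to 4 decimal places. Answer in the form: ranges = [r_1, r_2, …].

ranges = [0.5383, 0.6004, 1.3873, 3.8567, 4.6380]

beam 1: φ=-90°, α=345°
  direction (0.9659, -0.2588); cell (5,1); t to first gridline: x 0.5383, y 2.5500 (then +1.0353 / +3.8637)
    (6,1) via x @ 0.5383  # hit
  → r_1 = 0.5383
beam 2: φ=-45°, α=30°
  direction (0.8660, 0.5000); cell (5,1); t to first gridline: x 0.6004, y 0.6800 (then +1.1547 / +2.0000)
    (6,1) via x @ 0.6004  # hit
  → r_2 = 0.6004
beam 3: φ=0°, α=75°
  direction (0.2588, 0.9659); cell (5,1); t to first gridline: x 2.0091, y 0.3520 (then +3.8637 / +1.0353)
    (5,2) via y @ 0.3520
    (5,3) via y @ 1.3873  # hit
  → r_3 = 1.3873
beam 4: φ=45°, α=120°
  direction (-0.5000, 0.8660); cell (5,1); t to first gridline: x 0.9600, y 0.3926 (then +2.0000 / +1.1547)
    (5,2) via y @ 0.3926
    (4,2) via x @ 0.9600
    (4,3) via y @ 1.5473
    (4,4) via y @ 2.7020
    (3,4) via x @ 2.9600
    (3,5) via y @ 3.8567  # hit
  → r_4 = 3.8567
beam 5: φ=90°, α=165°
  direction (-0.9659, 0.2588); cell (5,1); t to first gridline: x 0.4969, y 1.3137 (then +1.0353 / +3.8637)
    (4,1) via x @ 0.4969
    (4,2) via y @ 1.3137
    (3,2) via x @ 1.5322
    (2,2) via x @ 2.5675
    (1,2) via x @ 3.6028
    (0,2) via x @ 4.6380  # hit
  → r_5 = 4.6380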